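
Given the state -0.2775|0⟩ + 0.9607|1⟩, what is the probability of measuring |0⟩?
0.07701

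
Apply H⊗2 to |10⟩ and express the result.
1/2|00⟩ + 1/2|01⟩ - 1/2|10⟩ - 1/2|11⟩

H⊗2 gives amp(|y⟩) = (1/2) Σ_x (−1)^(x·y) amp(|x⟩), where x·y is the number of positions in which both x and y have a 1.
|00⟩: (1)/2 = 1/2
|01⟩: (1)/2 = 1/2
|10⟩: (-1)/2 = -1/2
|11⟩: (-1)/2 = -1/2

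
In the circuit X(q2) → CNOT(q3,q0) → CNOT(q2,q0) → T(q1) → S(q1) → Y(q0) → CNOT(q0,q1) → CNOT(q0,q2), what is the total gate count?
8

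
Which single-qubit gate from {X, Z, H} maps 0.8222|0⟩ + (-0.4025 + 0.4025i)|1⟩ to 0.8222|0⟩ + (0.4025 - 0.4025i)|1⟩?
Z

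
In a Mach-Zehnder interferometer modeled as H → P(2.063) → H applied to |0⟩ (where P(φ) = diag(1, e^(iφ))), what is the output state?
(0.2637 + 0.4406i)|0⟩ + (0.7363 - 0.4406i)|1⟩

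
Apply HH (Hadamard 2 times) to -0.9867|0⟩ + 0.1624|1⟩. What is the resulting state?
-0.9867|0⟩ + 0.1624|1⟩

H² = I, so an even number of Hadamards cancels: H^2 = I and the state is unchanged.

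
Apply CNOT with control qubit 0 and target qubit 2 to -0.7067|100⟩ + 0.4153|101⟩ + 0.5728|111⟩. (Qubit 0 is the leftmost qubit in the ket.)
0.4153|100⟩ - 0.7067|101⟩ + 0.5728|110⟩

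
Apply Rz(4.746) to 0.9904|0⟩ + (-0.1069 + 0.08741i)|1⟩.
(-0.712 - 0.6885i)|0⟩ + (0.01609 - 0.1371i)|1⟩

Rz(4.746) = [[e^(−iθ/2), 0], [0, e^(iθ/2)]] with e^(±iθ/2) = cos(θ/2) ± i·sin(θ/2); θ = 4.746, cos(θ/2) ≈ -0.71889, sin(θ/2) ≈ 0.695124.
With a = amp(|0⟩) = 0.9904 and b = amp(|1⟩) = (-0.1069 + 0.08741i):
new amp(|0⟩) = (-0.71889 - 0.695124i)·a = (-0.712 - 0.6885i)
new amp(|1⟩) = (-0.71889 + 0.695124i)·b = (0.01609 - 0.1371i)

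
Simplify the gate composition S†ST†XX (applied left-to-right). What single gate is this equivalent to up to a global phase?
T†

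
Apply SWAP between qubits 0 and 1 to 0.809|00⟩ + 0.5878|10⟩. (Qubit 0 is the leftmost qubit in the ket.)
0.809|00⟩ + 0.5878|01⟩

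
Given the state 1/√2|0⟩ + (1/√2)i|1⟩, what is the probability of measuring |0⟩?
1/2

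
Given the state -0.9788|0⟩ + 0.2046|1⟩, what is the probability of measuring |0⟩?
0.958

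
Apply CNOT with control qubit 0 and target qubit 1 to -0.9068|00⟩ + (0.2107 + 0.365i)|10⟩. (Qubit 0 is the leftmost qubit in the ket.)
-0.9068|00⟩ + (0.2107 + 0.365i)|11⟩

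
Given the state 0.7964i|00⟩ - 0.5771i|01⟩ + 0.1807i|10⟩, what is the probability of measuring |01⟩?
0.333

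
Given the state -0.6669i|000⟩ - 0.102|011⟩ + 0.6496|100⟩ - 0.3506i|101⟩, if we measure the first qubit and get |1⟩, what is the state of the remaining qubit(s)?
0.88|00⟩ - 0.475i|01⟩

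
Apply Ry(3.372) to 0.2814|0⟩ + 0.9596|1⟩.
-0.9856|0⟩ + 0.1692|1⟩

Ry(3.372) = [[cos(θ/2), −sin(θ/2)], [sin(θ/2), cos(θ/2)]]; θ = 3.372, cos(θ/2) ≈ -0.114949, sin(θ/2) ≈ 0.993371.
With a = amp(|0⟩) = 0.2814 and b = amp(|1⟩) = 0.9596:
new amp(|0⟩) = (-0.114949)·a + (-0.993371)·b = -0.9856
new amp(|1⟩) = (0.993371)·a + (-0.114949)·b = 0.1692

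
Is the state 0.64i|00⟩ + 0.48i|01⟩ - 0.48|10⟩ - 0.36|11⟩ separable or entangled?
Separable

Writing the state as a|00⟩ + b|01⟩ + c|10⟩ + d|11⟩, it is a product state iff ad − bc = 0.
Here (a, b, c, d) = (0.64i, 0.48i, -0.48, -0.36): ad − bc = (0.64i)(-0.36) − (0.48i)(-0.48) = 0, so the state is separable.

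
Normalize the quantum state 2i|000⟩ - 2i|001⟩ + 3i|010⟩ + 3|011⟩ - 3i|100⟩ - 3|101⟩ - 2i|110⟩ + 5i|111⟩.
0.2341i|000⟩ - 0.2341i|001⟩ + 0.3511i|010⟩ + 0.3511|011⟩ - 0.3511i|100⟩ - 0.3511|101⟩ - 0.2341i|110⟩ + 0.5852i|111⟩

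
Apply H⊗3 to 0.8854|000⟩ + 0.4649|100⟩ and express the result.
0.4774|000⟩ + 0.4774|001⟩ + 0.4774|010⟩ + 0.4774|011⟩ + 0.1487|100⟩ + 0.1487|101⟩ + 0.1487|110⟩ + 0.1487|111⟩

H⊗3 gives amp(|y⟩) = (1/2√2) Σ_x (−1)^(x·y) amp(|x⟩), where x·y is the number of positions in which both x and y have a 1.
|000⟩: (0.8854 + 0.4649)/(2√2) = 0.4774
|001⟩: (0.8854 + 0.4649)/(2√2) = 0.4774
|010⟩: (0.8854 + 0.4649)/(2√2) = 0.4774
|011⟩: (0.8854 + 0.4649)/(2√2) = 0.4774
|100⟩: (0.8854 - 0.4649)/(2√2) = 0.1487
|101⟩: (0.8854 - 0.4649)/(2√2) = 0.1487
|110⟩: (0.8854 - 0.4649)/(2√2) = 0.1487
|111⟩: (0.8854 - 0.4649)/(2√2) = 0.1487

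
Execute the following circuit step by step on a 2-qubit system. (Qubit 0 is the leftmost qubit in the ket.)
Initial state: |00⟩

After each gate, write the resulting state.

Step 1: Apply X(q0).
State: |10⟩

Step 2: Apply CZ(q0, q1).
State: |10⟩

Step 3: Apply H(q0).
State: 1/√2|00⟩ - 1/√2|10⟩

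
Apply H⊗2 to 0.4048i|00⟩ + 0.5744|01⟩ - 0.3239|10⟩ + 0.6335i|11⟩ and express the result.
(0.1253 + 0.5192i)|00⟩ + (-0.4492 - 0.1144i)|01⟩ + (0.4492 - 0.1144i)|10⟩ + (-0.1253 + 0.5192i)|11⟩

H⊗2 gives amp(|y⟩) = (1/2) Σ_x (−1)^(x·y) amp(|x⟩), where x·y is the number of positions in which both x and y have a 1.
|00⟩: (0.4048i + 0.5744 - 0.3239 + 0.6335i)/2 = (0.1253 + 0.5192i)
|01⟩: (0.4048i - 0.5744 - 0.3239 - 0.6335i)/2 = (-0.4492 - 0.1144i)
|10⟩: (0.4048i + 0.5744 + 0.3239 - 0.6335i)/2 = (0.4492 - 0.1144i)
|11⟩: (0.4048i - 0.5744 + 0.3239 + 0.6335i)/2 = (-0.1253 + 0.5192i)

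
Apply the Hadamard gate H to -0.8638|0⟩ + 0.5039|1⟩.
-0.2545|0⟩ - 0.9671|1⟩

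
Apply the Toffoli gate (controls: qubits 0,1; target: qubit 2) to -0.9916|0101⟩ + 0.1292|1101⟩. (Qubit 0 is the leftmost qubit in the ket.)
-0.9916|0101⟩ + 0.1292|1111⟩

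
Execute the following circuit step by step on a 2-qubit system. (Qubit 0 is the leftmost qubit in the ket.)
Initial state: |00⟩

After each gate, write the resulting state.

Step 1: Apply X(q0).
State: |10⟩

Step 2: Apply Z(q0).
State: -|10⟩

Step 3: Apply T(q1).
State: -|10⟩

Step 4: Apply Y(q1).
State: -i|11⟩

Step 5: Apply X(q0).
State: -i|01⟩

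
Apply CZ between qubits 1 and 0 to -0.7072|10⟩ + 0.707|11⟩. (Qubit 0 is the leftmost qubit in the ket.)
-0.7072|10⟩ - 0.707|11⟩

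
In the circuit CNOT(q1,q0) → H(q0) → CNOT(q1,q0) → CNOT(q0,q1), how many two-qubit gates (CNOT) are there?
3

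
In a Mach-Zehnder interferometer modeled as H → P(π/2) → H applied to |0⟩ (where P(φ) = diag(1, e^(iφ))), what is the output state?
(1/2 + (1/2)i)|0⟩ + (1/2 - (1/2)i)|1⟩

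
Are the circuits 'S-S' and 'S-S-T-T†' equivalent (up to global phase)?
Yes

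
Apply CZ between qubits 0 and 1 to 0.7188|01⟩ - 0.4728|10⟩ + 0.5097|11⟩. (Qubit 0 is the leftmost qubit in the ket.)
0.7188|01⟩ - 0.4728|10⟩ - 0.5097|11⟩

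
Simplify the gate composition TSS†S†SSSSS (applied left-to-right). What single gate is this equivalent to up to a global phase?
T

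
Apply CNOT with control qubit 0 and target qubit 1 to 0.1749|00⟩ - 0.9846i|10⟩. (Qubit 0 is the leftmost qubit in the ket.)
0.1749|00⟩ - 0.9846i|11⟩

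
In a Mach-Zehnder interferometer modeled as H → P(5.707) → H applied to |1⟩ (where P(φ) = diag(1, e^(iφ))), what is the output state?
(0.08073 + 0.2724i)|0⟩ + (0.9193 - 0.2724i)|1⟩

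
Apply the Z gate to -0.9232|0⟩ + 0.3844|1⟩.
-0.9232|0⟩ - 0.3844|1⟩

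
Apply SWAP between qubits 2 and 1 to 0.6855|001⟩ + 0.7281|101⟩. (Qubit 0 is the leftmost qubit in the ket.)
0.6855|010⟩ + 0.7281|110⟩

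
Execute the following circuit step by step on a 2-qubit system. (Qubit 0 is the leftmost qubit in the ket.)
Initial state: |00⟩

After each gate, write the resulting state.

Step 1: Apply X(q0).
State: |10⟩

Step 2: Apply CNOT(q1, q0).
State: |10⟩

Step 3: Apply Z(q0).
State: -|10⟩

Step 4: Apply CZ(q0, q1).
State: -|10⟩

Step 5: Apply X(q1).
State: -|11⟩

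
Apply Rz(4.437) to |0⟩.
(-0.6034 - 0.7975i)|0⟩

Rz(4.437) = [[e^(−iθ/2), 0], [0, e^(iθ/2)]] with e^(±iθ/2) = cos(θ/2) ± i·sin(θ/2); θ = 4.437, cos(θ/2) ≈ -0.603357, sin(θ/2) ≈ 0.797471.
With a = amp(|0⟩) = 1 and b = amp(|1⟩) = 0:
new amp(|0⟩) = (-0.603357 - 0.797471i)·a = (-0.6034 - 0.7975i)
new amp(|1⟩) = (-0.603357 + 0.797471i)·b = 0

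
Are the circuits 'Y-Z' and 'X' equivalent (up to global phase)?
Yes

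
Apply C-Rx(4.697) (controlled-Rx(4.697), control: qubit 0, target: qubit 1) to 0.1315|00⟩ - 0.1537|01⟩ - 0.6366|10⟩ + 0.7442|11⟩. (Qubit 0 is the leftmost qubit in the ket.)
0.1315|00⟩ - 0.1537|01⟩ + (0.4467 - 0.5303i)|10⟩ + (-0.5222 + 0.4536i)|11⟩

C-Rx(4.697) leaves the control-|0⟩ kets |00⟩, |01⟩ unchanged and applies Rx(4.697) to qubit 1 on the control-|1⟩ pair (|10⟩, |11⟩).
Rx(4.697) = [[cos(θ/2), −i·sin(θ/2)], [−i·sin(θ/2), cos(θ/2)]]; θ = 4.697, cos(θ/2) ≈ -0.701645, sin(θ/2) ≈ 0.712527.
With a = amp(|10⟩) = -0.6366 and b = amp(|11⟩) = 0.7442:
new amp(|10⟩) = (-0.701645)·a + (-0.712527i)·b = (0.4467 - 0.5303i)
new amp(|11⟩) = (-0.712527i)·a + (-0.701645)·b = (-0.5222 + 0.4536i)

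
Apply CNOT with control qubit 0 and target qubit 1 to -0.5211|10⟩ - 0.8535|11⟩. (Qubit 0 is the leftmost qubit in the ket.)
-0.8535|10⟩ - 0.5211|11⟩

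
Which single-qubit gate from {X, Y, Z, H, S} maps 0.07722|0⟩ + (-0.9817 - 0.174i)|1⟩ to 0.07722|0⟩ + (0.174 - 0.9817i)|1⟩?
S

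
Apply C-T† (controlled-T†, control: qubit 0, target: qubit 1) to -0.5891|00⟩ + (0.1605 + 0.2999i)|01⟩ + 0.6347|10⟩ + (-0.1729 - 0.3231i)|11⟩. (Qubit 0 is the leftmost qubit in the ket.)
-0.5891|00⟩ + (0.1605 + 0.2999i)|01⟩ + 0.6347|10⟩ + (-0.3507 - 0.1062i)|11⟩

C-T† leaves the control-|0⟩ kets |00⟩, |01⟩ unchanged and applies T† to qubit 1 on the control-|1⟩ pair (|10⟩, |11⟩).
T† = [[1, 0], [0, (1/√2 - (1/√2)i)]].
With a = amp(|10⟩) = 0.6347 and b = amp(|11⟩) = (-0.1729 - 0.3231i):
new amp(|10⟩) = (1)·a = 0.6347
new amp(|11⟩) = (1/√2 - (1/√2)i)·b = (-0.3507 - 0.1062i)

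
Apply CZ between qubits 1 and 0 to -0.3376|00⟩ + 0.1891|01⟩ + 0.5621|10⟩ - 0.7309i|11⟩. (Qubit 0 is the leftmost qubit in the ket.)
-0.3376|00⟩ + 0.1891|01⟩ + 0.5621|10⟩ + 0.7309i|11⟩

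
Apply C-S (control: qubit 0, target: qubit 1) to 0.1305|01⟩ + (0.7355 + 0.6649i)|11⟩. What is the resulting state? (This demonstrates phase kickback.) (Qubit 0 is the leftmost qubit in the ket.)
0.1305|01⟩ + (-0.6649 + 0.7355i)|11⟩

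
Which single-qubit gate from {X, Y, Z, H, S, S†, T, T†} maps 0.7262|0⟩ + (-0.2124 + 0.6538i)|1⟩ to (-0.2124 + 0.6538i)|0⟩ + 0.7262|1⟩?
X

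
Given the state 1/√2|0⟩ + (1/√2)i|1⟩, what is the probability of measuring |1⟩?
1/2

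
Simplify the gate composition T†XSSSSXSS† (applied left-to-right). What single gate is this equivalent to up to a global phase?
T†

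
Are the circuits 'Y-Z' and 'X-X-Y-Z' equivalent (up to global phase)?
Yes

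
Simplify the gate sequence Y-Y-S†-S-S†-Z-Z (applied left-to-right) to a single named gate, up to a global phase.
S†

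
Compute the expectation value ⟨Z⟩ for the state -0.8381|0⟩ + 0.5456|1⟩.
0.4047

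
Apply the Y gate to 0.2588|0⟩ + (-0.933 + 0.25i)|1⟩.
(0.25 + 0.933i)|0⟩ + 0.2588i|1⟩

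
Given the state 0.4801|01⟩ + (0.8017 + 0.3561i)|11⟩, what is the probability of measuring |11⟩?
0.7695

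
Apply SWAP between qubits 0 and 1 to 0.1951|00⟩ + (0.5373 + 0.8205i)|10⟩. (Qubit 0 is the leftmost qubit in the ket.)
0.1951|00⟩ + (0.5373 + 0.8205i)|01⟩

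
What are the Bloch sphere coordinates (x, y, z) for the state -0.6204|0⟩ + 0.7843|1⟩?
(-0.9732, 0, -0.2302)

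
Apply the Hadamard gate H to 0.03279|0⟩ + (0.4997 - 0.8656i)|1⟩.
(0.3765 - 0.6121i)|0⟩ + (-0.3302 + 0.6121i)|1⟩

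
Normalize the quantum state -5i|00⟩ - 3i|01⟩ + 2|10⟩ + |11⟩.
-0.8006i|00⟩ - 0.4804i|01⟩ + 0.3203|10⟩ + 0.1601|11⟩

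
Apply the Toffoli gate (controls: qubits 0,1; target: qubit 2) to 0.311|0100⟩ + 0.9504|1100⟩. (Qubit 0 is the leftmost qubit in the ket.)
0.311|0100⟩ + 0.9504|1110⟩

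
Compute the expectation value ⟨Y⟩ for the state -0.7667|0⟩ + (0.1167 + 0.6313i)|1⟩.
-0.968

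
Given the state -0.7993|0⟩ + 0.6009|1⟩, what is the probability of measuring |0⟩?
0.6389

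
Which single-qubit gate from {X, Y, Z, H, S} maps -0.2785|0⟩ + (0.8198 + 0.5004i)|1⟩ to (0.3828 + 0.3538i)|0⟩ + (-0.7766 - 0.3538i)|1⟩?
H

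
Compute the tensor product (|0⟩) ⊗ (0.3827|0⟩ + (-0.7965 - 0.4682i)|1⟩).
0.3827|00⟩ + (-0.7965 - 0.4682i)|01⟩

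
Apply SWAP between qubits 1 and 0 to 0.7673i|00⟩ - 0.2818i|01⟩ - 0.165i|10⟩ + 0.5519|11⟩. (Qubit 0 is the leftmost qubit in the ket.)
0.7673i|00⟩ - 0.165i|01⟩ - 0.2818i|10⟩ + 0.5519|11⟩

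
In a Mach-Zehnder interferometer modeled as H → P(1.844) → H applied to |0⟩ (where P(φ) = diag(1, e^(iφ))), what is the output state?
(0.3651 + 0.4815i)|0⟩ + (0.6349 - 0.4815i)|1⟩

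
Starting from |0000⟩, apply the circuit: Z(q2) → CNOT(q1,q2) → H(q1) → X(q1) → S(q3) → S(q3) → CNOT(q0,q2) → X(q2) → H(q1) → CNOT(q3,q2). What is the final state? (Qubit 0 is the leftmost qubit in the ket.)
|0010⟩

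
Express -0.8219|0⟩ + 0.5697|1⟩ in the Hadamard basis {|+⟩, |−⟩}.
-0.1783|+⟩ - 0.984|−⟩

With |ψ⟩ = α|0⟩ + β|1⟩, the Hadamard-basis coefficients are ⟨+|ψ⟩ = (α + β)/√2 and ⟨−|ψ⟩ = (α − β)/√2.
Here α = -0.8219, β = 0.5697: (α + β)/√2 = -0.1783, (α − β)/√2 = -0.984.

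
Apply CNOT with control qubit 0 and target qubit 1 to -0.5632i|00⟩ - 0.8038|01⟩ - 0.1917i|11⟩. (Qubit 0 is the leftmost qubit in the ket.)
-0.5632i|00⟩ - 0.8038|01⟩ - 0.1917i|10⟩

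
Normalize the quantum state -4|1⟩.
-|1⟩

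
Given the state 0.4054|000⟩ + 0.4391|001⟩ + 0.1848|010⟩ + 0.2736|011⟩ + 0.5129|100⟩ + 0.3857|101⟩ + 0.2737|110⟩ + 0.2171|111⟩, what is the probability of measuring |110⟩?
0.07491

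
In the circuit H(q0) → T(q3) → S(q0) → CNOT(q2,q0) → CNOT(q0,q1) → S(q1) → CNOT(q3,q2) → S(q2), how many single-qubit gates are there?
5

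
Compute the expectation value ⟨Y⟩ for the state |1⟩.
0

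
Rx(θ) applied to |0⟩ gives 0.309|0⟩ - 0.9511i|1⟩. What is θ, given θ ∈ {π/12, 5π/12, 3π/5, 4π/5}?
4π/5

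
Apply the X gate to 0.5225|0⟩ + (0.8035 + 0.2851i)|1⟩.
(0.8035 + 0.2851i)|0⟩ + 0.5225|1⟩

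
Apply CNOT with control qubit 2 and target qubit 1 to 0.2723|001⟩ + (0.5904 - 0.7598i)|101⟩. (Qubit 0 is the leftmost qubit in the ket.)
0.2723|011⟩ + (0.5904 - 0.7598i)|111⟩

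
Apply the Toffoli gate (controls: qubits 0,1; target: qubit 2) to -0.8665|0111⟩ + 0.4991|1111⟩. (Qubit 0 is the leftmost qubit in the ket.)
-0.8665|0111⟩ + 0.4991|1101⟩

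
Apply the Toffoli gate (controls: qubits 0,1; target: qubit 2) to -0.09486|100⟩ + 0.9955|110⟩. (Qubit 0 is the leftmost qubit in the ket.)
-0.09486|100⟩ + 0.9955|111⟩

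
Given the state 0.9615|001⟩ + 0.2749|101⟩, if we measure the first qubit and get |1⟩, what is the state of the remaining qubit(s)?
|01⟩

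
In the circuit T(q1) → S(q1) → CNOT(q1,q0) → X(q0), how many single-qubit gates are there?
3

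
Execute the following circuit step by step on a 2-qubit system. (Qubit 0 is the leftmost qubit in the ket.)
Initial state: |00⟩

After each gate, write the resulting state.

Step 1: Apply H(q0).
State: 1/√2|00⟩ + 1/√2|10⟩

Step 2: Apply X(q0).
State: 1/√2|00⟩ + 1/√2|10⟩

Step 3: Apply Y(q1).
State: (1/√2)i|01⟩ + (1/√2)i|11⟩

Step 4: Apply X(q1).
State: (1/√2)i|00⟩ + (1/√2)i|10⟩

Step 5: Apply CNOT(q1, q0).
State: (1/√2)i|00⟩ + (1/√2)i|10⟩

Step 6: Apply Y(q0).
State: 1/√2|00⟩ - 1/√2|10⟩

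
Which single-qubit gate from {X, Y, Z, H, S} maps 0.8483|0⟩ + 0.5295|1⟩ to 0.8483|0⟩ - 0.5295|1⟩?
Z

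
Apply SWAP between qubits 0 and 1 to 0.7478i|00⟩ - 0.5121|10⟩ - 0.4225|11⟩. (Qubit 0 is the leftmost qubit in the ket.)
0.7478i|00⟩ - 0.5121|01⟩ - 0.4225|11⟩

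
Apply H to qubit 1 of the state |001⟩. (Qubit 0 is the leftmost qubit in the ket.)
1/√2|001⟩ + 1/√2|011⟩

H on qubit 1 mixes each pair of kets that differ only in qubit 1: amplitudes (a, b) of (|…0…⟩, |…1…⟩) become ((a + b)/√2, (a − b)/√2). Kets absent from the input have amplitude 0.
(|001⟩, |011⟩): (a, b) = (1, 0) → (1/√2, 1/√2)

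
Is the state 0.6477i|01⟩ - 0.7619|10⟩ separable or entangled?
Entangled

Writing the state as a|00⟩ + b|01⟩ + c|10⟩ + d|11⟩, it is a product state iff ad − bc = 0.
Here (a, b, c, d) = (0, 0.6477i, -0.7619, 0): ad − bc = (0)(0) − (0.6477i)(-0.7619) = 0.4935i ≠ 0, so the state is entangled.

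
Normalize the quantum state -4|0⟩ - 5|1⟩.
-0.6247|0⟩ - 0.7809|1⟩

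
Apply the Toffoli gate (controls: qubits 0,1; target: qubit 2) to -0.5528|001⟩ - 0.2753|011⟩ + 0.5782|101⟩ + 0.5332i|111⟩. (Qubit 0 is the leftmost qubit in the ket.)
-0.5528|001⟩ - 0.2753|011⟩ + 0.5782|101⟩ + 0.5332i|110⟩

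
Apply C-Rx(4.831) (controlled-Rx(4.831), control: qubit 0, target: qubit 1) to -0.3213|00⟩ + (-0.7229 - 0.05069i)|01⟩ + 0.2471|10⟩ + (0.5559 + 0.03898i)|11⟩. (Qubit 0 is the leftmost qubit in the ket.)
-0.3213|00⟩ + (-0.7229 - 0.05069i)|01⟩ + (-0.1589 - 0.3691i)|10⟩ + (-0.4157 - 0.1932i)|11⟩

C-Rx(4.831) leaves the control-|0⟩ kets |00⟩, |01⟩ unchanged and applies Rx(4.831) to qubit 1 on the control-|1⟩ pair (|10⟩, |11⟩).
Rx(4.831) = [[cos(θ/2), −i·sin(θ/2)], [−i·sin(θ/2), cos(θ/2)]]; θ = 4.831, cos(θ/2) ≈ -0.747774, sin(θ/2) ≈ 0.663953.
With a = amp(|10⟩) = 0.2471 and b = amp(|11⟩) = (0.5559 + 0.03898i):
new amp(|10⟩) = (-0.747774)·a + (-0.663953i)·b = (-0.1589 - 0.3691i)
new amp(|11⟩) = (-0.663953i)·a + (-0.747774)·b = (-0.4157 - 0.1932i)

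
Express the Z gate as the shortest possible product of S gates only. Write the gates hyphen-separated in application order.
S-S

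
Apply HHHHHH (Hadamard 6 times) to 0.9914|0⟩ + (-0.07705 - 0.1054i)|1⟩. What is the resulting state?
0.9914|0⟩ + (-0.07705 - 0.1054i)|1⟩

H² = I, so an even number of Hadamards cancels: H^6 = I and the state is unchanged.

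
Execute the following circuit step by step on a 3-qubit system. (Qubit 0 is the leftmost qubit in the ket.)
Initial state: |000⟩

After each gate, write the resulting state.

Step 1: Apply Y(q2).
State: i|001⟩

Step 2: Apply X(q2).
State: i|000⟩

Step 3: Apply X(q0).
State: i|100⟩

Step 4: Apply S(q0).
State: -|100⟩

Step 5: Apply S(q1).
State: -|100⟩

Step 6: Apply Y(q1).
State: -i|110⟩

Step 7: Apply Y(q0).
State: -|010⟩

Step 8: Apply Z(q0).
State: -|010⟩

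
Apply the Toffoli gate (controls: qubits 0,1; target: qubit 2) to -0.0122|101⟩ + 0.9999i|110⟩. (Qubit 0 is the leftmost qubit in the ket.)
-0.0122|101⟩ + 0.9999i|111⟩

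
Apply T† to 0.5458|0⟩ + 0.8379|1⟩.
0.5458|0⟩ + (0.5925 - 0.5925i)|1⟩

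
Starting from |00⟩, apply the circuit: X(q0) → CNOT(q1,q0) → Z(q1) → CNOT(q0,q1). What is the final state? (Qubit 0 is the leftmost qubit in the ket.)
|11⟩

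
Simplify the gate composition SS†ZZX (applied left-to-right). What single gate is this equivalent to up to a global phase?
X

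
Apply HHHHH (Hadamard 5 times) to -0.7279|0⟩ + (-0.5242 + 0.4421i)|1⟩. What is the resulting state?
(-0.8854 + 0.3126i)|0⟩ + (-0.144 - 0.3126i)|1⟩

H² = I, so H^5 = H: a single Hadamard. With (a, b) = (-0.7279, (-0.5242 + 0.4421i)), H gives ((a + b)/√2, (a − b)/√2) = ((-0.8854 + 0.3126i), (-0.144 - 0.3126i)).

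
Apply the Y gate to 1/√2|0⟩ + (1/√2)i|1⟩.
1/√2|0⟩ + (1/√2)i|1⟩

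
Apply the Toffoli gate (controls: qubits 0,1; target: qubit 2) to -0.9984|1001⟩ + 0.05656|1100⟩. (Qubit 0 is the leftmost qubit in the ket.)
-0.9984|1001⟩ + 0.05656|1110⟩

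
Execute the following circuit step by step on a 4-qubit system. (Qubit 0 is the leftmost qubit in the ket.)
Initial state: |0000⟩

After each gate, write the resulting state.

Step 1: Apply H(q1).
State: 1/√2|0000⟩ + 1/√2|0100⟩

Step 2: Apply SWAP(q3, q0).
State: 1/√2|0000⟩ + 1/√2|0100⟩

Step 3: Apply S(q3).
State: 1/√2|0000⟩ + 1/√2|0100⟩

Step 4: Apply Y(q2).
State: (1/√2)i|0010⟩ + (1/√2)i|0110⟩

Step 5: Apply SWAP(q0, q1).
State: (1/√2)i|0010⟩ + (1/√2)i|1010⟩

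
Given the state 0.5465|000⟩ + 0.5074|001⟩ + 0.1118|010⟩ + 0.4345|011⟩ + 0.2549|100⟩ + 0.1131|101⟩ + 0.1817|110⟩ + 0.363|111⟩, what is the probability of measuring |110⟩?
0.03301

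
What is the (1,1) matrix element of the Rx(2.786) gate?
0.1769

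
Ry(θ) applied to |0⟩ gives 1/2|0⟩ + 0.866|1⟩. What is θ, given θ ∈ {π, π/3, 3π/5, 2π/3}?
2π/3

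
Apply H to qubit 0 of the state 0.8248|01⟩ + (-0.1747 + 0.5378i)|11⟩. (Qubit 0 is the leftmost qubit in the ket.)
(0.4597 + 0.3803i)|01⟩ + (0.7068 - 0.3803i)|11⟩

H on qubit 0 mixes each pair of kets that differ only in qubit 0: amplitudes (a, b) of (|…0…⟩, |…1…⟩) become ((a + b)/√2, (a − b)/√2). Kets absent from the input have amplitude 0.
(|01⟩, |11⟩): (a, b) = (0.8248, (-0.1747 + 0.5378i)) → ((0.4597 + 0.3803i), (0.7068 - 0.3803i))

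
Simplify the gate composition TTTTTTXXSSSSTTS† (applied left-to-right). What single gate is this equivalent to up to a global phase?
S†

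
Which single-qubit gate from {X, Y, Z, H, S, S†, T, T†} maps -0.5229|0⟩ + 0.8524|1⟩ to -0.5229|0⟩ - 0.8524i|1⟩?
S†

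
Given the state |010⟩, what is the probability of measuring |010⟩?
1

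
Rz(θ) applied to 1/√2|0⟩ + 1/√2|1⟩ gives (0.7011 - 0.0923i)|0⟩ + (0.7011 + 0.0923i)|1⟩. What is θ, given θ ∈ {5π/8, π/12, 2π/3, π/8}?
π/12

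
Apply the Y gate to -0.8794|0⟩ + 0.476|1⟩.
-0.476i|0⟩ - 0.8794i|1⟩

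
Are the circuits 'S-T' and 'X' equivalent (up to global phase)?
No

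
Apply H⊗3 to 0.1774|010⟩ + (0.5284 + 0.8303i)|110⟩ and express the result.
(0.2495 + 0.2936i)|000⟩ + (0.2495 + 0.2936i)|001⟩ + (-0.2495 - 0.2936i)|010⟩ + (-0.2495 - 0.2936i)|011⟩ + (-0.1241 - 0.2936i)|100⟩ + (-0.1241 - 0.2936i)|101⟩ + (0.1241 + 0.2936i)|110⟩ + (0.1241 + 0.2936i)|111⟩

H⊗3 gives amp(|y⟩) = (1/2√2) Σ_x (−1)^(x·y) amp(|x⟩), where x·y is the number of positions in which both x and y have a 1.
|000⟩: (0.1774 + (0.5284 + 0.8303i))/(2√2) = (0.2495 + 0.2936i)
|001⟩: (0.1774 + (0.5284 + 0.8303i))/(2√2) = (0.2495 + 0.2936i)
|010⟩: (-0.1774 - (0.5284 + 0.8303i))/(2√2) = (-0.2495 - 0.2936i)
|011⟩: (-0.1774 - (0.5284 + 0.8303i))/(2√2) = (-0.2495 - 0.2936i)
|100⟩: (0.1774 - (0.5284 + 0.8303i))/(2√2) = (-0.1241 - 0.2936i)
|101⟩: (0.1774 - (0.5284 + 0.8303i))/(2√2) = (-0.1241 - 0.2936i)
|110⟩: (-0.1774 + (0.5284 + 0.8303i))/(2√2) = (0.1241 + 0.2936i)
|111⟩: (-0.1774 + (0.5284 + 0.8303i))/(2√2) = (0.1241 + 0.2936i)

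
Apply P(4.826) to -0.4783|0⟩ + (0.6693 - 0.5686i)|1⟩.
-0.4783|0⟩ + (-0.4891 - 0.7294i)|1⟩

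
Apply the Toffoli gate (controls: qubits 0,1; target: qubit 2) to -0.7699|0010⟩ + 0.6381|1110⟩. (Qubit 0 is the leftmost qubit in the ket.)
-0.7699|0010⟩ + 0.6381|1100⟩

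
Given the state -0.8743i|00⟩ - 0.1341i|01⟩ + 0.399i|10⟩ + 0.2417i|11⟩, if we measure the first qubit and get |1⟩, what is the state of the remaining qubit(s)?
0.8553i|0⟩ + 0.5181i|1⟩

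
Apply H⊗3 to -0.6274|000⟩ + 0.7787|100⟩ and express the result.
0.05349|000⟩ + 0.05349|001⟩ + 0.05349|010⟩ + 0.05349|011⟩ - 0.4971|100⟩ - 0.4971|101⟩ - 0.4971|110⟩ - 0.4971|111⟩

H⊗3 gives amp(|y⟩) = (1/2√2) Σ_x (−1)^(x·y) amp(|x⟩), where x·y is the number of positions in which both x and y have a 1.
|000⟩: (-0.6274 + 0.7787)/(2√2) = 0.05349
|001⟩: (-0.6274 + 0.7787)/(2√2) = 0.05349
|010⟩: (-0.6274 + 0.7787)/(2√2) = 0.05349
|011⟩: (-0.6274 + 0.7787)/(2√2) = 0.05349
|100⟩: (-0.6274 - 0.7787)/(2√2) = -0.4971
|101⟩: (-0.6274 - 0.7787)/(2√2) = -0.4971
|110⟩: (-0.6274 - 0.7787)/(2√2) = -0.4971
|111⟩: (-0.6274 - 0.7787)/(2√2) = -0.4971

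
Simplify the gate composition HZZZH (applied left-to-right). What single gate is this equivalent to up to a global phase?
X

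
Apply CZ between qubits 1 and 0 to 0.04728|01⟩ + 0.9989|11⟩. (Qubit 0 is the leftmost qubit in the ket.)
0.04728|01⟩ - 0.9989|11⟩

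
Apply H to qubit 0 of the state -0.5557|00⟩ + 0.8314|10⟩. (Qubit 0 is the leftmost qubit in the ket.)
0.1949|00⟩ - 0.9808|10⟩

H on qubit 0 mixes each pair of kets that differ only in qubit 0: amplitudes (a, b) of (|…0…⟩, |…1…⟩) become ((a + b)/√2, (a − b)/√2). Kets absent from the input have amplitude 0.
(|00⟩, |10⟩): (a, b) = (-0.5557, 0.8314) → (0.1949, -0.9808)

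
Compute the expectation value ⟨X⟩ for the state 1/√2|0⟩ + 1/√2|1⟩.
1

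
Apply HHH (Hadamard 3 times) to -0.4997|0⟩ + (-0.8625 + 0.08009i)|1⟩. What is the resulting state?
(-0.9632 + 0.05663i)|0⟩ + (0.2565 - 0.05663i)|1⟩

H² = I, so H^3 = H: a single Hadamard. With (a, b) = (-0.4997, (-0.8625 + 0.08009i)), H gives ((a + b)/√2, (a − b)/√2) = ((-0.9632 + 0.05663i), (0.2565 - 0.05663i)).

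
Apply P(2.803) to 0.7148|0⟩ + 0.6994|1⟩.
0.7148|0⟩ + (-0.6597 + 0.2323i)|1⟩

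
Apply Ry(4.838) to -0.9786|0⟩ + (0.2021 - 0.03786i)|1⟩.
(0.6004 + 0.02504i)|0⟩ + (-0.7988 + 0.0284i)|1⟩

Ry(4.838) = [[cos(θ/2), −sin(θ/2)], [sin(θ/2), cos(θ/2)]]; θ = 4.838, cos(θ/2) ≈ -0.750094, sin(θ/2) ≈ 0.661332.
With a = amp(|0⟩) = -0.9786 and b = amp(|1⟩) = (0.2021 - 0.03786i):
new amp(|0⟩) = (-0.750094)·a + (-0.661332)·b = (0.6004 + 0.02504i)
new amp(|1⟩) = (0.661332)·a + (-0.750094)·b = (-0.7988 + 0.0284i)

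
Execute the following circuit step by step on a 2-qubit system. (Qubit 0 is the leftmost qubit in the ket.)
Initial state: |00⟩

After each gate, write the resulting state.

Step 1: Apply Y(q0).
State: i|10⟩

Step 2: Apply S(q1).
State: i|10⟩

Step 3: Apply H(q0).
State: (1/√2)i|00⟩ - (1/√2)i|10⟩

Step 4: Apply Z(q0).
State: (1/√2)i|00⟩ + (1/√2)i|10⟩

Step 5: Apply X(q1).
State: (1/√2)i|01⟩ + (1/√2)i|11⟩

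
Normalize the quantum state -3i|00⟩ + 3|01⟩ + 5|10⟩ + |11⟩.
-0.4523i|00⟩ + 0.4523|01⟩ + 0.7538|10⟩ + 0.1508|11⟩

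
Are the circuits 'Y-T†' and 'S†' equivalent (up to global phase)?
No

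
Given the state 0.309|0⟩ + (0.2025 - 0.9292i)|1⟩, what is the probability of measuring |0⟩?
0.09548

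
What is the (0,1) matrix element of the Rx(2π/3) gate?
-0.866i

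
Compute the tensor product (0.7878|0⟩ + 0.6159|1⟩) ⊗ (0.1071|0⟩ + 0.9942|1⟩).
0.08437|00⟩ + 0.7832|01⟩ + 0.06596|10⟩ + 0.6123|11⟩

amp(|b₁b₂…⟩) = product of the factor amplitudes for bits b₁, b₂, …; only kets whose every factor amplitude is nonzero survive.
|00⟩: (0.7878)(0.1071) = 0.08437
|01⟩: (0.7878)(0.9942) = 0.7832
|10⟩: (0.6159)(0.1071) = 0.06596
|11⟩: (0.6159)(0.9942) = 0.6123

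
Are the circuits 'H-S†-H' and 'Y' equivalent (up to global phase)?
No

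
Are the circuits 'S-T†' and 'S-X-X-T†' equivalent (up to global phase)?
Yes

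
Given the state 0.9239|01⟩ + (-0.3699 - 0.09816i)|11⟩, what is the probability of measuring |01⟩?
0.8536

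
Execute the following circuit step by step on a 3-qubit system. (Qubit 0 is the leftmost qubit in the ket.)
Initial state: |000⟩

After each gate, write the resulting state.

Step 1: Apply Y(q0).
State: i|100⟩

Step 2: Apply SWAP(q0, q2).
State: i|001⟩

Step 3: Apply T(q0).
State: i|001⟩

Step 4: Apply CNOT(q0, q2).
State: i|001⟩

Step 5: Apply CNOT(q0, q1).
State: i|001⟩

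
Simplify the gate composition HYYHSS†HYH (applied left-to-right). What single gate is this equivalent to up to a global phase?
Y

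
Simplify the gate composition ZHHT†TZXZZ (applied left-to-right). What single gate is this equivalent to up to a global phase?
X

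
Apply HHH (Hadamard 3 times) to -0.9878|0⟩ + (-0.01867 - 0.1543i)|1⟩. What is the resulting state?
(-0.7117 - 0.1091i)|0⟩ + (-0.6853 + 0.1091i)|1⟩

H² = I, so H^3 = H: a single Hadamard. With (a, b) = (-0.9878, (-0.01867 - 0.1543i)), H gives ((a + b)/√2, (a − b)/√2) = ((-0.7117 - 0.1091i), (-0.6853 + 0.1091i)).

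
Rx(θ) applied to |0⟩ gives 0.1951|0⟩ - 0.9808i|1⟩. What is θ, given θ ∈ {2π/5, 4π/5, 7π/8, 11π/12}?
7π/8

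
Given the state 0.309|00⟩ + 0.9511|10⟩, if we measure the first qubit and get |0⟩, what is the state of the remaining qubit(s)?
|0⟩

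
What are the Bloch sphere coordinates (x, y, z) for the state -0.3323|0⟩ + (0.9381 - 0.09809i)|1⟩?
(-0.6235, 0.06519, -0.7792)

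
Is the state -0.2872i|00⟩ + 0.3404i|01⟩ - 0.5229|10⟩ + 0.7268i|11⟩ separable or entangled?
Entangled

Writing the state as a|00⟩ + b|01⟩ + c|10⟩ + d|11⟩, it is a product state iff ad − bc = 0.
Here (a, b, c, d) = (-0.2872i, 0.3404i, -0.5229, 0.7268i): ad − bc = (-0.2872i)(0.7268i) − (0.3404i)(-0.5229) = (0.2087 + 0.178i) ≠ 0, so the state is entangled.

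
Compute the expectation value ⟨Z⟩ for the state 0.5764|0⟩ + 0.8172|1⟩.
-0.3356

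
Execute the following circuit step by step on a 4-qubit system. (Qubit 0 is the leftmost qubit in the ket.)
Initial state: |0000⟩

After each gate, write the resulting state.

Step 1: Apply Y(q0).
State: i|1000⟩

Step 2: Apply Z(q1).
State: i|1000⟩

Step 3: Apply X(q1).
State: i|1100⟩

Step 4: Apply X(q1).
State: i|1000⟩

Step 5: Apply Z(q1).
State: i|1000⟩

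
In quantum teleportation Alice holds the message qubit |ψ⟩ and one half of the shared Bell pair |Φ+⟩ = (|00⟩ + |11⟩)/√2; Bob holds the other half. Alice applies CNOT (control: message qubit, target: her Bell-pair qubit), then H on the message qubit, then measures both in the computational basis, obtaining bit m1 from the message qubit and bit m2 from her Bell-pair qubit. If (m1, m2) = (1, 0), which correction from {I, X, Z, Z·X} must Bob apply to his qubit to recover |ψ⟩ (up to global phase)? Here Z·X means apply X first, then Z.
Z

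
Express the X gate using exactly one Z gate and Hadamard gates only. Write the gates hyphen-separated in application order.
H-Z-H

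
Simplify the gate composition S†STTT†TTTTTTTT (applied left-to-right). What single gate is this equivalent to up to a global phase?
T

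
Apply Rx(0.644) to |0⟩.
0.9486|0⟩ - 0.3165i|1⟩

Rx(0.644) = [[cos(θ/2), −i·sin(θ/2)], [−i·sin(θ/2), cos(θ/2)]]; θ = 0.644, cos(θ/2) ≈ 0.948604, sin(θ/2) ≈ 0.316464.
With a = amp(|0⟩) = 1 and b = amp(|1⟩) = 0:
new amp(|0⟩) = (0.948604)·a + (-0.316464i)·b = 0.9486
new amp(|1⟩) = (-0.316464i)·a + (0.948604)·b = -0.3165i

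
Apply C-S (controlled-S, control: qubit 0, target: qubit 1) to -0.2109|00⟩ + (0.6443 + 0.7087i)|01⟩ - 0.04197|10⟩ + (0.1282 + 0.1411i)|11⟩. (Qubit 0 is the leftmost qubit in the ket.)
-0.2109|00⟩ + (0.6443 + 0.7087i)|01⟩ - 0.04197|10⟩ + (-0.1411 + 0.1282i)|11⟩

C-S leaves the control-|0⟩ kets |00⟩, |01⟩ unchanged and applies S to qubit 1 on the control-|1⟩ pair (|10⟩, |11⟩).
S = [[1, 0], [0, i]].
With a = amp(|10⟩) = -0.04197 and b = amp(|11⟩) = (0.1282 + 0.1411i):
new amp(|10⟩) = (1)·a = -0.04197
new amp(|11⟩) = (i)·b = (-0.1411 + 0.1282i)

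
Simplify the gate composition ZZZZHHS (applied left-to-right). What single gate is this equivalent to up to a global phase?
S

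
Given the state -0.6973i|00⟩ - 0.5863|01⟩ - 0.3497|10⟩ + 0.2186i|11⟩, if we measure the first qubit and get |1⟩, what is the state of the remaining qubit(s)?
-0.848|0⟩ + 0.5301i|1⟩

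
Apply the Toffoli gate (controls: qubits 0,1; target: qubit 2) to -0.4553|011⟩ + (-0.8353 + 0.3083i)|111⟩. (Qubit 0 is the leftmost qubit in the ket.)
-0.4553|011⟩ + (-0.8353 + 0.3083i)|110⟩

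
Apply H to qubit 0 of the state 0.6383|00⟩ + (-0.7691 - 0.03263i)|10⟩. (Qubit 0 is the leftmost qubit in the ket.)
(-0.09249 - 0.02307i)|00⟩ + (0.9952 + 0.02307i)|10⟩

H on qubit 0 mixes each pair of kets that differ only in qubit 0: amplitudes (a, b) of (|…0…⟩, |…1…⟩) become ((a + b)/√2, (a − b)/√2). Kets absent from the input have amplitude 0.
(|00⟩, |10⟩): (a, b) = (0.6383, (-0.7691 - 0.03263i)) → ((-0.09249 - 0.02307i), (0.9952 + 0.02307i))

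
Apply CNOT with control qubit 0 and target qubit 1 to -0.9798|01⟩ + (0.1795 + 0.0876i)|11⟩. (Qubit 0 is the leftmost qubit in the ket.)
-0.9798|01⟩ + (0.1795 + 0.0876i)|10⟩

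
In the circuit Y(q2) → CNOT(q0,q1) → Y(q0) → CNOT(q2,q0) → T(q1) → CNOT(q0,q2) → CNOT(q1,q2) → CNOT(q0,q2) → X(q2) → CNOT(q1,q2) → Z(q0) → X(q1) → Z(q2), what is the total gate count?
13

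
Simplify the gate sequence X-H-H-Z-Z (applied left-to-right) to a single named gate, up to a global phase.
X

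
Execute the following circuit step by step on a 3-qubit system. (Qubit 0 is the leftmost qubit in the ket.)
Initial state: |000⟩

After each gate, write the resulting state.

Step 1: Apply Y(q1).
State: i|010⟩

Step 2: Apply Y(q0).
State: -|110⟩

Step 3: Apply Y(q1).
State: i|100⟩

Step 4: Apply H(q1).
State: (1/√2)i|100⟩ + (1/√2)i|110⟩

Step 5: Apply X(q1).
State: (1/√2)i|100⟩ + (1/√2)i|110⟩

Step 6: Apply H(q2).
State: (1/2)i|100⟩ + (1/2)i|101⟩ + (1/2)i|110⟩ + (1/2)i|111⟩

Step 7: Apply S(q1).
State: (1/2)i|100⟩ + (1/2)i|101⟩ - 1/2|110⟩ - 1/2|111⟩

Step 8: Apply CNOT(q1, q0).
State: -1/2|010⟩ - 1/2|011⟩ + (1/2)i|100⟩ + (1/2)i|101⟩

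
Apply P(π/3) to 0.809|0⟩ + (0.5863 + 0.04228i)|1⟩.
0.809|0⟩ + (0.2565 + 0.5289i)|1⟩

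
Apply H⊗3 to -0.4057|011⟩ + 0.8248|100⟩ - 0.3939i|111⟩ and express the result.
(0.1482 - 0.1393i)|000⟩ + (0.435 + 0.1393i)|001⟩ + (0.435 + 0.1393i)|010⟩ + (0.1482 - 0.1393i)|011⟩ + (-0.435 + 0.1393i)|100⟩ + (-0.1482 - 0.1393i)|101⟩ + (-0.1482 - 0.1393i)|110⟩ + (-0.435 + 0.1393i)|111⟩

H⊗3 gives amp(|y⟩) = (1/2√2) Σ_x (−1)^(x·y) amp(|x⟩), where x·y is the number of positions in which both x and y have a 1.
|000⟩: (-0.4057 + 0.8248 - 0.3939i)/(2√2) = (0.1482 - 0.1393i)
|001⟩: (0.4057 + 0.8248 + 0.3939i)/(2√2) = (0.435 + 0.1393i)
|010⟩: (0.4057 + 0.8248 + 0.3939i)/(2√2) = (0.435 + 0.1393i)
|011⟩: (-0.4057 + 0.8248 - 0.3939i)/(2√2) = (0.1482 - 0.1393i)
|100⟩: (-0.4057 - 0.8248 + 0.3939i)/(2√2) = (-0.435 + 0.1393i)
|101⟩: (0.4057 - 0.8248 - 0.3939i)/(2√2) = (-0.1482 - 0.1393i)
|110⟩: (0.4057 - 0.8248 - 0.3939i)/(2√2) = (-0.1482 - 0.1393i)
|111⟩: (-0.4057 - 0.8248 + 0.3939i)/(2√2) = (-0.435 + 0.1393i)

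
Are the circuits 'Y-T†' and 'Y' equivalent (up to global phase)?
No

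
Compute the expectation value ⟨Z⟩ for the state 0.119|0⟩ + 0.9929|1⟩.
-0.9717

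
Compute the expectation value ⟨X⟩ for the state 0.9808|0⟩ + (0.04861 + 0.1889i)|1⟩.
0.09535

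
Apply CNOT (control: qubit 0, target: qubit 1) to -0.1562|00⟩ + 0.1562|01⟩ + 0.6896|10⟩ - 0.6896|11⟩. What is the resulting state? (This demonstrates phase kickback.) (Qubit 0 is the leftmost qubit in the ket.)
-0.1562|00⟩ + 0.1562|01⟩ - 0.6896|10⟩ + 0.6896|11⟩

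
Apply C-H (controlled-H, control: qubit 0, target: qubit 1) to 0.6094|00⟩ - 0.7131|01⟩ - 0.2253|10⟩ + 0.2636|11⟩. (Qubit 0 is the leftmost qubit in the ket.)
0.6094|00⟩ - 0.7131|01⟩ + 0.02708|10⟩ - 0.3457|11⟩

C-H leaves the control-|0⟩ kets |00⟩, |01⟩ unchanged and applies H to qubit 1 on the control-|1⟩ pair (|10⟩, |11⟩).
H = [[1/√2, 1/√2], [1/√2, -1/√2]].
With a = amp(|10⟩) = -0.2253 and b = amp(|11⟩) = 0.2636:
new amp(|10⟩) = (1/√2)·a + (1/√2)·b = 0.02708
new amp(|11⟩) = (1/√2)·a + (-1/√2)·b = -0.3457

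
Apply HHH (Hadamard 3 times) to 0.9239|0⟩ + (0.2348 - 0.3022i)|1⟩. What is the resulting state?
(0.8193 - 0.2137i)|0⟩ + (0.4873 + 0.2137i)|1⟩

H² = I, so H^3 = H: a single Hadamard. With (a, b) = (0.9239, (0.2348 - 0.3022i)), H gives ((a + b)/√2, (a − b)/√2) = ((0.8193 - 0.2137i), (0.4873 + 0.2137i)).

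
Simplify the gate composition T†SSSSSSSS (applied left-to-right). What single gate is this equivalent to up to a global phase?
T†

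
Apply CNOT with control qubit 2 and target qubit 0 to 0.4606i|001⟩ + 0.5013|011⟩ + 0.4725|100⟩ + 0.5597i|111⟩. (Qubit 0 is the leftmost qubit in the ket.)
0.5597i|011⟩ + 0.4725|100⟩ + 0.4606i|101⟩ + 0.5013|111⟩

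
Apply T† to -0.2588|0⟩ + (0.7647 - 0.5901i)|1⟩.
-0.2588|0⟩ + (0.1235 - 0.958i)|1⟩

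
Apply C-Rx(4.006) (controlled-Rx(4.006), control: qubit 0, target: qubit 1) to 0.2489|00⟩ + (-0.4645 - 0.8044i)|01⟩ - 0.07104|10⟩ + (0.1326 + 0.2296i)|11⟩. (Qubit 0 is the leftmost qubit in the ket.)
0.2489|00⟩ + (-0.4645 - 0.8044i)|01⟩ + (0.2382 - 0.1204i)|10⟩ + (-0.05554 - 0.03167i)|11⟩

C-Rx(4.006) leaves the control-|0⟩ kets |00⟩, |01⟩ unchanged and applies Rx(4.006) to qubit 1 on the control-|1⟩ pair (|10⟩, |11⟩).
Rx(4.006) = [[cos(θ/2), −i·sin(θ/2)], [−i·sin(θ/2), cos(θ/2)]]; θ = 4.006, cos(θ/2) ≈ -0.418873, sin(θ/2) ≈ 0.908045.
With a = amp(|10⟩) = -0.07104 and b = amp(|11⟩) = (0.1326 + 0.2296i):
new amp(|10⟩) = (-0.418873)·a + (-0.908045i)·b = (0.2382 - 0.1204i)
new amp(|11⟩) = (-0.908045i)·a + (-0.418873)·b = (-0.05554 - 0.03167i)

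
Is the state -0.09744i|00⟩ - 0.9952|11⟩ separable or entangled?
Entangled

Writing the state as a|00⟩ + b|01⟩ + c|10⟩ + d|11⟩, it is a product state iff ad − bc = 0.
Here (a, b, c, d) = (-0.09744i, 0, 0, -0.9952): ad − bc = (-0.09744i)(-0.9952) − (0)(0) = 0.09697i ≠ 0, so the state is entangled.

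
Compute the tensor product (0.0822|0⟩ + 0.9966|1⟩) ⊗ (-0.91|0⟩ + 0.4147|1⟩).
-0.0748|00⟩ + 0.03409|01⟩ - 0.9069|10⟩ + 0.4133|11⟩

amp(|b₁b₂…⟩) = product of the factor amplitudes for bits b₁, b₂, …; only kets whose every factor amplitude is nonzero survive.
|00⟩: (0.0822)(-0.91) = -0.0748
|01⟩: (0.0822)(0.4147) = 0.03409
|10⟩: (0.9966)(-0.91) = -0.9069
|11⟩: (0.9966)(0.4147) = 0.4133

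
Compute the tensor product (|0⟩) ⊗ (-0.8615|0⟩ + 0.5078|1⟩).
-0.8615|00⟩ + 0.5078|01⟩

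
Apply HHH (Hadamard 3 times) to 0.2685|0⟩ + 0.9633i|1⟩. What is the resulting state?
(0.1899 + 0.6812i)|0⟩ + (0.1899 - 0.6812i)|1⟩

H² = I, so H^3 = H: a single Hadamard. With (a, b) = (0.2685, 0.9633i), H gives ((a + b)/√2, (a − b)/√2) = ((0.1899 + 0.6812i), (0.1899 - 0.6812i)).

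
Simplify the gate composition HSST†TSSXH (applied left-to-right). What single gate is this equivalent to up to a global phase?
Z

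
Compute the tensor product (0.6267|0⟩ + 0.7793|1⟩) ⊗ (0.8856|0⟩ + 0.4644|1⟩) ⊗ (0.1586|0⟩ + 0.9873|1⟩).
0.08802|000⟩ + 0.548|001⟩ + 0.04616|010⟩ + 0.2873|011⟩ + 0.1095|100⟩ + 0.6814|101⟩ + 0.0574|110⟩ + 0.3573|111⟩

amp(|b₁b₂…⟩) = product of the factor amplitudes for bits b₁, b₂, …; only kets whose every factor amplitude is nonzero survive.
|000⟩: (0.6267)(0.8856)(0.1586) = 0.08802
|001⟩: (0.6267)(0.8856)(0.9873) = 0.548
|010⟩: (0.6267)(0.4644)(0.1586) = 0.04616
|011⟩: (0.6267)(0.4644)(0.9873) = 0.2873
|100⟩: (0.7793)(0.8856)(0.1586) = 0.1095
|101⟩: (0.7793)(0.8856)(0.9873) = 0.6814
|110⟩: (0.7793)(0.4644)(0.1586) = 0.0574
|111⟩: (0.7793)(0.4644)(0.9873) = 0.3573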